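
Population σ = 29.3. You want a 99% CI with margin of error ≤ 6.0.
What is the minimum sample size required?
n ≥ 159

For margin E ≤ 6.0:
n ≥ (z* · σ / E)²
n ≥ (2.576 · 29.3 / 6.0)²
n ≥ 158.24

Minimum n = 159 (rounding up)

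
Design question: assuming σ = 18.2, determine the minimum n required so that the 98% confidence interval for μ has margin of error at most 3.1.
n ≥ 187

For margin E ≤ 3.1:
n ≥ (z* · σ / E)²
n ≥ (2.326 · 18.2 / 3.1)²
n ≥ 186.48

Minimum n = 187 (rounding up)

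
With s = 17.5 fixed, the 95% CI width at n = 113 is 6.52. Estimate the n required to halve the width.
n ≈ 452

CI width ∝ 1/√n
To reduce width by factor 2, need √n to grow by 2 → need 2² = 4 times as many samples.

Current: n = 113, width = 6.52
New: n = 452, width ≈ 3.23

Width reduced by factor of 6.52/3.23 = 2.02.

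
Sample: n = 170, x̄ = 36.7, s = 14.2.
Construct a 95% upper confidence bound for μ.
μ ≤ 38.50

Upper bound (one-sided):
t* = 1.654 (one-sided for 95%)
Upper bound = x̄ + t* · s/√n = 36.7 + 1.654 · 14.2/√170 = 38.50

We are 95% confident that μ ≤ 38.50.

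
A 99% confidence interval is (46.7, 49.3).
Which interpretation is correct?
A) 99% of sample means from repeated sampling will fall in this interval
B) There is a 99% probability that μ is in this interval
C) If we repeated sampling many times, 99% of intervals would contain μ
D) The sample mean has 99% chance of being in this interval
C

A) Wrong — coverage applies to intervals containing μ, not to future x̄ values.
B) Wrong — μ is fixed; the randomness lives in the interval, not in μ.
C) Correct — this is the frequentist long-run coverage interpretation.
D) Wrong — x̄ is observed and sits in the interval by construction.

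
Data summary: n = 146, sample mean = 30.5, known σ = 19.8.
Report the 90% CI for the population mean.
(27.80, 33.20)

z-interval (σ known):
z* = 1.645 for 90% confidence

Margin of error = z* · σ/√n = 1.645 · 19.8/√146 = 2.70

CI: (30.5 - 2.70, 30.5 + 2.70) = (27.80, 33.20)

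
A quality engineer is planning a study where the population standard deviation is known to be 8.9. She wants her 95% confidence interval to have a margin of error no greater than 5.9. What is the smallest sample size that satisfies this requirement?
n ≥ 9

For margin E ≤ 5.9:
n ≥ (z* · σ / E)²
n ≥ (1.960 · 8.9 / 5.9)²
n ≥ 8.74

Minimum n = 9 (rounding up)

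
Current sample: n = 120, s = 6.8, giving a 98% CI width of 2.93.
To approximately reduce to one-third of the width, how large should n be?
n ≈ 1080

CI width ∝ 1/√n
To reduce width by factor 3, need √n to grow by 3 → need 3² = 9 times as many samples.

Current: n = 120, width = 2.93
New: n = 1080, width ≈ 0.96

Width reduced by factor of 2.93/0.96 = 3.05.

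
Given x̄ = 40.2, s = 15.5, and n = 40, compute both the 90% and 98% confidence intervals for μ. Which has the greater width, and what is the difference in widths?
98% CI is wider by 3.63

df = 39
90% CI: t* = 1.685, (36.07, 44.33), width = 2 · t* · s/√n = 8.26
98% CI: t* = 2.426, (34.25, 46.15), width = 2 · t* · s/√n = 11.89

The 98% CI is wider by 11.89 - 8.26 = 3.63.
Higher confidence requires a wider interval.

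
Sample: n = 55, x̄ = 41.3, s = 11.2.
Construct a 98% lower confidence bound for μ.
μ ≥ 38.12

Lower bound (one-sided):
t* = 2.105 (one-sided for 98%)
Lower bound = x̄ - t* · s/√n = 41.3 - 2.105 · 11.2/√55 = 38.12

We are 98% confident that μ ≥ 38.12.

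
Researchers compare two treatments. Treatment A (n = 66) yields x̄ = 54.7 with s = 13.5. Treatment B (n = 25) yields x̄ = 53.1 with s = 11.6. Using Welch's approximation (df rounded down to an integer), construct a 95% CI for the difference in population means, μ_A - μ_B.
(-4.13, 7.33)

Difference: x̄₁ - x̄₂ = 1.60
SE = √(s₁²/n₁ + s₂²/n₂) = √(13.5²/66 + 11.6²/25) = 2.8537
df = 50.08 → 50 (Welch–Satterthwaite, rounded down)
t* = 2.009

CI: 1.60 ± 2.009 · 2.8537 = 1.60 ± 5.73 = (-4.13, 7.33)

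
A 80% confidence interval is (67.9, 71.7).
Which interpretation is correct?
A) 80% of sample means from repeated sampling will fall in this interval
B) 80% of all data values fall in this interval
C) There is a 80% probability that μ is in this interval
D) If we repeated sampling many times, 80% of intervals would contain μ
D

A) Wrong — coverage applies to intervals containing μ, not to future x̄ values.
B) Wrong — a CI is about the parameter μ, not individual data values.
C) Wrong — μ is fixed; the randomness lives in the interval, not in μ.
D) Correct — this is the frequentist long-run coverage interpretation.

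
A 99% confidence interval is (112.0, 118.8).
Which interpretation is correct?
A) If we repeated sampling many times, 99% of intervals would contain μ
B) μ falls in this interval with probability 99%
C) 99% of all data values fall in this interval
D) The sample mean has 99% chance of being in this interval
A

A) Correct — this is the frequentist long-run coverage interpretation.
B) Wrong — μ is fixed; the randomness lives in the interval, not in μ.
C) Wrong — a CI is about the parameter μ, not individual data values.
D) Wrong — x̄ is observed and sits in the interval by construction.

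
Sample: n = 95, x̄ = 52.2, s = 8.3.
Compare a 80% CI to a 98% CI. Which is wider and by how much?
98% CI is wider by 1.83

df = 94
80% CI: t* = 1.291, (51.10, 53.30), width = 2 · t* · s/√n = 2.20
98% CI: t* = 2.367, (50.18, 54.22), width = 2 · t* · s/√n = 4.03

The 98% CI is wider by 4.03 - 2.20 = 1.83.
Higher confidence requires a wider interval.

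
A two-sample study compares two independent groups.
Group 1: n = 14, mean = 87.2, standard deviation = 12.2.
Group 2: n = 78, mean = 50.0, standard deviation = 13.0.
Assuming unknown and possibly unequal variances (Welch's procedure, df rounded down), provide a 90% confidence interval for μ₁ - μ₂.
(31.00, 43.40)

Difference: x̄₁ - x̄₂ = 37.20
SE = √(s₁²/n₁ + s₂²/n₂) = √(12.2²/14 + 13.0²/78) = 3.5774
df = 18.71 → 18 (Welch–Satterthwaite, rounded down)
t* = 1.734

CI: 37.20 ± 1.734 · 3.5774 = 37.20 ± 6.20 = (31.00, 43.40)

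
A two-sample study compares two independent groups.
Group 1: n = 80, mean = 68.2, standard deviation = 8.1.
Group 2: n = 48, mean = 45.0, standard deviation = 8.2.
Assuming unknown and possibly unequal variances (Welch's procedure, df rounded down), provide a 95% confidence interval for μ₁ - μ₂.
(20.24, 26.16)

Difference: x̄₁ - x̄₂ = 23.20
SE = √(s₁²/n₁ + s₂²/n₂) = √(8.1²/80 + 8.2²/48) = 1.4903
df = 98.13 → 98 (Welch–Satterthwaite, rounded down)
t* = 1.984

CI: 23.20 ± 1.984 · 1.4903 = 23.20 ± 2.96 = (20.24, 26.16)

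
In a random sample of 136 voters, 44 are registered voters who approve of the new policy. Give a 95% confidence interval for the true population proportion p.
(0.245, 0.402)

Proportion CI:
p̂ = 44/136 = 0.32353
SE = √(p̂(1-p̂)/n) = √(0.32353 · 0.67647 / 136) = 0.04012

z* = 1.960
Margin = z* · SE = 1.960 · 0.04012 = 0.0786

CI: 0.32353 ± 0.0786 = (0.245, 0.402)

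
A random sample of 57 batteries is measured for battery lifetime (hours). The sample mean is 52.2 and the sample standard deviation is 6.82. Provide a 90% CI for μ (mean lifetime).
(50.69, 53.71)

t-interval (σ unknown):
df = n - 1 = 56
t* = 1.673 for 90% confidence

Margin of error = t* · s/√n = 1.673 · 6.82/√57 = 1.51

CI: (50.69, 53.71)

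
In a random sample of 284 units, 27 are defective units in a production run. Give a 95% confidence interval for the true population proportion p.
(0.061, 0.129)

Proportion CI:
p̂ = 27/284 = 0.09507
SE = √(p̂(1-p̂)/n) = √(0.09507 · 0.90493 / 284) = 0.01740

z* = 1.960
Margin = z* · SE = 1.960 · 0.01740 = 0.0341

CI: 0.09507 ± 0.0341 = (0.061, 0.129)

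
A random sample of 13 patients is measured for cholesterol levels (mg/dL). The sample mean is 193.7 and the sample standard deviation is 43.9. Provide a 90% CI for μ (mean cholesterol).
(172.00, 215.40)

t-interval (σ unknown):
df = n - 1 = 12
t* = 1.782 for 90% confidence

Margin of error = t* · s/√n = 1.782 · 43.9/√13 = 21.70

CI: (172.00, 215.40)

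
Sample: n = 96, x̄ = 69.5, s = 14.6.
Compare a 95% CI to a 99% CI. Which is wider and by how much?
99% CI is wider by 1.91

df = 95
95% CI: t* = 1.985, (66.54, 72.46), width = 2 · t* · s/√n = 5.92
99% CI: t* = 2.629, (65.58, 73.42), width = 2 · t* · s/√n = 7.83

The 99% CI is wider by 7.83 - 5.92 = 1.91.
Higher confidence requires a wider interval.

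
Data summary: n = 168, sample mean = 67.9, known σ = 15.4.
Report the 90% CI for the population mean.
(65.95, 69.85)

z-interval (σ known):
z* = 1.645 for 90% confidence

Margin of error = z* · σ/√n = 1.645 · 15.4/√168 = 1.95

CI: (67.9 - 1.95, 67.9 + 1.95) = (65.95, 69.85)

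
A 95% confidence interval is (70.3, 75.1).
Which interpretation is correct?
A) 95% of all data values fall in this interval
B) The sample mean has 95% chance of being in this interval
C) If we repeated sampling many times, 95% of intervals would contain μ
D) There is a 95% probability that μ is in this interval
C

A) Wrong — a CI is about the parameter μ, not individual data values.
B) Wrong — x̄ is observed and sits in the interval by construction.
C) Correct — this is the frequentist long-run coverage interpretation.
D) Wrong — μ is fixed; the randomness lives in the interval, not in μ.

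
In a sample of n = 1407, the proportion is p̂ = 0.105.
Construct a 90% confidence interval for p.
(0.092, 0.118)

Proportion CI:
SE = √(p̂(1-p̂)/n) = √(0.105 · 0.895 / 1407) = 0.00817

z* = 1.645
Margin = z* · SE = 1.645 · 0.00817 = 0.0134

CI: 0.105 ± 0.0134 = (0.092, 0.118)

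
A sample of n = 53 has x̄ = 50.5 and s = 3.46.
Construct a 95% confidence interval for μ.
(49.55, 51.45)

t-interval (σ unknown):
df = n - 1 = 52
t* = 2.007 for 95% confidence

Margin of error = t* · s/√n = 2.007 · 3.46/√53 = 0.95

CI: (49.55, 51.45)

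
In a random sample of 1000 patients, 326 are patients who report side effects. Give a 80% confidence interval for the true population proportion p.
(0.307, 0.345)

Proportion CI:
p̂ = 326/1000 = 0.32600
SE = √(p̂(1-p̂)/n) = √(0.32600 · 0.67400 / 1000) = 0.01482

z* = 1.282
Margin = z* · SE = 1.282 · 0.01482 = 0.0190

CI: 0.32600 ± 0.0190 = (0.307, 0.345)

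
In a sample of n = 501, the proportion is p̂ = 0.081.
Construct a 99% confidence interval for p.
(0.050, 0.112)

Proportion CI:
SE = √(p̂(1-p̂)/n) = √(0.081 · 0.919 / 501) = 0.01219

z* = 2.576
Margin = z* · SE = 2.576 · 0.01219 = 0.0314

CI: 0.081 ± 0.0314 = (0.050, 0.112)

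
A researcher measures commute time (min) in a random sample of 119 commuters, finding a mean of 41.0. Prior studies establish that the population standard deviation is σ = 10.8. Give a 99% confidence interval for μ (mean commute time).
(38.45, 43.55)

z-interval (σ known):
z* = 2.576 for 99% confidence

Margin of error = z* · σ/√n = 2.576 · 10.8/√119 = 2.55

CI: (41.0 - 2.55, 41.0 + 2.55) = (38.45, 43.55)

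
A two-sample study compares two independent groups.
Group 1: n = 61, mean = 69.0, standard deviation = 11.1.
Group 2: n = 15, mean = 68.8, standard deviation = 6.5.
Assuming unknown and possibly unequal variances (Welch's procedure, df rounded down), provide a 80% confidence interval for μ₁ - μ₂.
(-2.67, 3.07)

Difference: x̄₁ - x̄₂ = 0.20
SE = √(s₁²/n₁ + s₂²/n₂) = √(11.1²/61 + 6.5²/15) = 2.1992
df = 36.86 → 36 (Welch–Satterthwaite, rounded down)
t* = 1.306

CI: 0.20 ± 1.306 · 2.1992 = 0.20 ± 2.87 = (-2.67, 3.07)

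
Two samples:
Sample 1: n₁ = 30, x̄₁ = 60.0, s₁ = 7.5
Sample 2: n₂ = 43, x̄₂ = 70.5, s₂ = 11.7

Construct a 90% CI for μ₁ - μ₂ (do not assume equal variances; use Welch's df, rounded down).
(-14.25, -6.75)

Difference: x̄₁ - x̄₂ = -10.50
SE = √(s₁²/n₁ + s₂²/n₂) = √(7.5²/30 + 11.7²/43) = 2.2491
df = 70.58 → 70 (Welch–Satterthwaite, rounded down)
t* = 1.667

CI: -10.50 ± 1.667 · 2.2491 = -10.50 ± 3.75 = (-14.25, -6.75)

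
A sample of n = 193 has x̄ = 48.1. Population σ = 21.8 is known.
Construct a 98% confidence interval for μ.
(44.45, 51.75)

z-interval (σ known):
z* = 2.326 for 98% confidence

Margin of error = z* · σ/√n = 2.326 · 21.8/√193 = 3.65

CI: (48.1 - 3.65, 48.1 + 3.65) = (44.45, 51.75)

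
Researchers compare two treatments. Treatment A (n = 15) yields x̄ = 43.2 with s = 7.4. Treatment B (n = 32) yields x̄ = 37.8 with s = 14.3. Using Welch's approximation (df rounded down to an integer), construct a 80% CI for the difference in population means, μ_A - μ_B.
(1.28, 9.52)

Difference: x̄₁ - x̄₂ = 5.40
SE = √(s₁²/n₁ + s₂²/n₂) = √(7.4²/15 + 14.3²/32) = 3.1688
df = 44.43 → 44 (Welch–Satterthwaite, rounded down)
t* = 1.301

CI: 5.40 ± 1.301 · 3.1688 = 5.40 ± 4.12 = (1.28, 9.52)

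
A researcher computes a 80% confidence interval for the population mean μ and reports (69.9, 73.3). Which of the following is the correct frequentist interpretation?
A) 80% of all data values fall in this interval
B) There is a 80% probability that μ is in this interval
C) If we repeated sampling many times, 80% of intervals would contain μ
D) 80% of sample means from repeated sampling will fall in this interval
C

A) Wrong — a CI is about the parameter μ, not individual data values.
B) Wrong — μ is fixed; the randomness lives in the interval, not in μ.
C) Correct — this is the frequentist long-run coverage interpretation.
D) Wrong — coverage applies to intervals containing μ, not to future x̄ values.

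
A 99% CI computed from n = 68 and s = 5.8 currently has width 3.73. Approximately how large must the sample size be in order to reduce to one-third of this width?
n ≈ 612

CI width ∝ 1/√n
To reduce width by factor 3, need √n to grow by 3 → need 3² = 9 times as many samples.

Current: n = 68, width = 3.73
New: n = 612, width ≈ 1.21

Width reduced by factor of 3.73/1.21 = 3.08.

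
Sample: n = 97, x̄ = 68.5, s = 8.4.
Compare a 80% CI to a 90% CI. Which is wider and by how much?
90% CI is wider by 0.63

df = 96
80% CI: t* = 1.290, (67.40, 69.60), width = 2 · t* · s/√n = 2.20
90% CI: t* = 1.661, (67.08, 69.92), width = 2 · t* · s/√n = 2.83

The 90% CI is wider by 2.83 - 2.20 = 0.63.
Higher confidence requires a wider interval.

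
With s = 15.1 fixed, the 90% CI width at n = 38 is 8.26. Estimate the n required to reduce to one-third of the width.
n ≈ 342

CI width ∝ 1/√n
To reduce width by factor 3, need √n to grow by 3 → need 3² = 9 times as many samples.

Current: n = 38, width = 8.26
New: n = 342, width ≈ 2.69

Width reduced by factor of 8.26/2.69 = 3.07.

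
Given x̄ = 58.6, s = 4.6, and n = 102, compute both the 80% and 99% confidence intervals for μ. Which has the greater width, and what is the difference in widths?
99% CI is wider by 1.21

df = 101
80% CI: t* = 1.290, (58.01, 59.19), width = 2 · t* · s/√n = 1.18
99% CI: t* = 2.625, (57.40, 59.80), width = 2 · t* · s/√n = 2.39

The 99% CI is wider by 2.39 - 1.18 = 1.21.
Higher confidence requires a wider interval.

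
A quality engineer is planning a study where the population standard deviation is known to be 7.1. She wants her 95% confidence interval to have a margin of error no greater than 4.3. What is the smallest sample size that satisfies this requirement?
n ≥ 11

For margin E ≤ 4.3:
n ≥ (z* · σ / E)²
n ≥ (1.960 · 7.1 / 4.3)²
n ≥ 10.47

Minimum n = 11 (rounding up)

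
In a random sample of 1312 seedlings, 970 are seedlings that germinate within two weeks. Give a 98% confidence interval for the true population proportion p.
(0.711, 0.768)

Proportion CI:
p̂ = 970/1312 = 0.73933
SE = √(p̂(1-p̂)/n) = √(0.73933 · 0.26067 / 1312) = 0.01212

z* = 2.326
Margin = z* · SE = 2.326 · 0.01212 = 0.0282

CI: 0.73933 ± 0.0282 = (0.711, 0.768)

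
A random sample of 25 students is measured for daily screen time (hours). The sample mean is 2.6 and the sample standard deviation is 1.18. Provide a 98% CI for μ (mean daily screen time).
(2.01, 3.19)

t-interval (σ unknown):
df = n - 1 = 24
t* = 2.492 for 98% confidence

Margin of error = t* · s/√n = 2.492 · 1.18/√25 = 0.59

CI: (2.01, 3.19)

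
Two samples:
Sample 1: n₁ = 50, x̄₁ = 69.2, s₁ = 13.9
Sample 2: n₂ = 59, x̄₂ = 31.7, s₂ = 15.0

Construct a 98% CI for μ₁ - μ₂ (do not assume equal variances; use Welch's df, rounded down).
(30.96, 44.04)

Difference: x̄₁ - x̄₂ = 37.50
SE = √(s₁²/n₁ + s₂²/n₂) = √(13.9²/50 + 15.0²/59) = 2.7709
df = 106.12 → 106 (Welch–Satterthwaite, rounded down)
t* = 2.362

CI: 37.50 ± 2.362 · 2.7709 = 37.50 ± 6.54 = (30.96, 44.04)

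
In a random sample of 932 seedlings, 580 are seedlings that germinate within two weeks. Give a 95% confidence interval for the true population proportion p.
(0.591, 0.653)

Proportion CI:
p̂ = 580/932 = 0.62232
SE = √(p̂(1-p̂)/n) = √(0.62232 · 0.37768 / 932) = 0.01588

z* = 1.960
Margin = z* · SE = 1.960 · 0.01588 = 0.0311

CI: 0.62232 ± 0.0311 = (0.591, 0.653)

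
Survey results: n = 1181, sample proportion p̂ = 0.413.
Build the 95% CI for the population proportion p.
(0.385, 0.441)

Proportion CI:
SE = √(p̂(1-p̂)/n) = √(0.413 · 0.587 / 1181) = 0.01433

z* = 1.960
Margin = z* · SE = 1.960 · 0.01433 = 0.0281

CI: 0.413 ± 0.0281 = (0.385, 0.441)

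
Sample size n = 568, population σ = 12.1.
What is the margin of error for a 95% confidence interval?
Margin of error = 1.00

Margin of error = z* · σ/√n
= 1.960 · 12.1/√568
= 1.960 · 12.1/23.8328
= 1.00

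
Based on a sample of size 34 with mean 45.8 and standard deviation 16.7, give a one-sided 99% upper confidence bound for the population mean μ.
μ ≤ 52.80

Upper bound (one-sided):
t* = 2.445 (one-sided for 99%)
Upper bound = x̄ + t* · s/√n = 45.8 + 2.445 · 16.7/√34 = 52.80

We are 99% confident that μ ≤ 52.80.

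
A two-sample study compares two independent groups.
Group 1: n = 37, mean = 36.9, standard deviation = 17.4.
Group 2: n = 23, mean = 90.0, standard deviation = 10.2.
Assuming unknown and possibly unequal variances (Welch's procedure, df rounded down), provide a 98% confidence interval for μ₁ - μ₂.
(-61.63, -44.57)

Difference: x̄₁ - x̄₂ = -53.10
SE = √(s₁²/n₁ + s₂²/n₂) = √(17.4²/37 + 10.2²/23) = 3.5646
df = 57.87 → 57 (Welch–Satterthwaite, rounded down)
t* = 2.394

CI: -53.10 ± 2.394 · 3.5646 = -53.10 ± 8.53 = (-61.63, -44.57)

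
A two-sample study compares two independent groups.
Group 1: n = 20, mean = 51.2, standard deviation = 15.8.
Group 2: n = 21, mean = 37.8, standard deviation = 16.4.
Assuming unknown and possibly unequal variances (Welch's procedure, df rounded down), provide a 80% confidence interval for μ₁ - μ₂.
(6.84, 19.96)

Difference: x̄₁ - x̄₂ = 13.40
SE = √(s₁²/n₁ + s₂²/n₂) = √(15.8²/20 + 16.4²/21) = 5.0289
df = 38.99 → 38 (Welch–Satterthwaite, rounded down)
t* = 1.304

CI: 13.40 ± 1.304 · 5.0289 = 13.40 ± 6.56 = (6.84, 19.96)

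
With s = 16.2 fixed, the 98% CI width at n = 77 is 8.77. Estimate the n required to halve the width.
n ≈ 308

CI width ∝ 1/√n
To reduce width by factor 2, need √n to grow by 2 → need 2² = 4 times as many samples.

Current: n = 77, width = 8.77
New: n = 308, width ≈ 4.32

Width reduced by factor of 8.77/4.32 = 2.03.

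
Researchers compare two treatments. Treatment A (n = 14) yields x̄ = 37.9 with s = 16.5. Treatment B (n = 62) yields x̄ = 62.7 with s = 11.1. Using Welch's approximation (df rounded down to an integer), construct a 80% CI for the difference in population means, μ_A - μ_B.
(-31.01, -18.59)

Difference: x̄₁ - x̄₂ = -24.80
SE = √(s₁²/n₁ + s₂²/n₂) = √(16.5²/14 + 11.1²/62) = 4.6297
df = 15.76 → 15 (Welch–Satterthwaite, rounded down)
t* = 1.341

CI: -24.80 ± 1.341 · 4.6297 = -24.80 ± 6.21 = (-31.01, -18.59)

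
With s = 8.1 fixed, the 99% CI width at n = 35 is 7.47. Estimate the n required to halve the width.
n ≈ 140

CI width ∝ 1/√n
To reduce width by factor 2, need √n to grow by 2 → need 2² = 4 times as many samples.

Current: n = 35, width = 7.47
New: n = 140, width ≈ 3.58

Width reduced by factor of 7.47/3.58 = 2.09.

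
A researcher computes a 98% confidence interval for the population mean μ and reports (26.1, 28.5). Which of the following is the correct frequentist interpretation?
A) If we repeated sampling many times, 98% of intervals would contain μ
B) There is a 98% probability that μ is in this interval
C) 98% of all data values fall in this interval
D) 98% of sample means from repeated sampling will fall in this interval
A

A) Correct — this is the frequentist long-run coverage interpretation.
B) Wrong — μ is fixed; the randomness lives in the interval, not in μ.
C) Wrong — a CI is about the parameter μ, not individual data values.
D) Wrong — coverage applies to intervals containing μ, not to future x̄ values.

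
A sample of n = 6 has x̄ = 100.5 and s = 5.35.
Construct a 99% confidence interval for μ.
(91.69, 109.31)

t-interval (σ unknown):
df = n - 1 = 5
t* = 4.032 for 99% confidence

Margin of error = t* · s/√n = 4.032 · 5.35/√6 = 8.81

CI: (91.69, 109.31)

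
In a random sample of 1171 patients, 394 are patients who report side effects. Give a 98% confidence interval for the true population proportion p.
(0.304, 0.369)

Proportion CI:
p̂ = 394/1171 = 0.33646
SE = √(p̂(1-p̂)/n) = √(0.33646 · 0.66354 / 1171) = 0.01381

z* = 2.326
Margin = z* · SE = 2.326 · 0.01381 = 0.0321

CI: 0.33646 ± 0.0321 = (0.304, 0.369)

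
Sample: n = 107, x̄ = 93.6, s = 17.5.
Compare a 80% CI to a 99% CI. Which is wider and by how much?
99% CI is wider by 4.52

df = 106
80% CI: t* = 1.290, (91.42, 95.78), width = 2 · t* · s/√n = 4.36
99% CI: t* = 2.623, (89.16, 98.04), width = 2 · t* · s/√n = 8.88

The 99% CI is wider by 8.88 - 4.36 = 4.52.
Higher confidence requires a wider interval.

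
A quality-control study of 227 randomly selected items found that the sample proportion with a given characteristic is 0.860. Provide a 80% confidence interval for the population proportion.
(0.830, 0.890)

Proportion CI:
SE = √(p̂(1-p̂)/n) = √(0.860 · 0.140 / 227) = 0.02303

z* = 1.282
Margin = z* · SE = 1.282 · 0.02303 = 0.0295

CI: 0.860 ± 0.0295 = (0.830, 0.890)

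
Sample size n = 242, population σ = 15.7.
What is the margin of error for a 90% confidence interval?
Margin of error = 1.66

Margin of error = z* · σ/√n
= 1.645 · 15.7/√242
= 1.645 · 15.7/15.5563
= 1.66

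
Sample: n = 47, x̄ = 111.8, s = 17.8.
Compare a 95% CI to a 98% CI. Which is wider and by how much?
98% CI is wider by 2.06

df = 46
95% CI: t* = 2.013, (106.57, 117.03), width = 2 · t* · s/√n = 10.45
98% CI: t* = 2.410, (105.54, 118.06), width = 2 · t* · s/√n = 12.51

The 98% CI is wider by 12.51 - 10.45 = 2.06.
Higher confidence requires a wider interval.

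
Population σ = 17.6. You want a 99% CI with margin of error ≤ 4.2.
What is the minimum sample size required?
n ≥ 117

For margin E ≤ 4.2:
n ≥ (z* · σ / E)²
n ≥ (2.576 · 17.6 / 4.2)²
n ≥ 116.52

Minimum n = 117 (rounding up)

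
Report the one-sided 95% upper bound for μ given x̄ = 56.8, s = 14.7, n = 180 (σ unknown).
μ ≤ 58.61

Upper bound (one-sided):
t* = 1.653 (one-sided for 95%)
Upper bound = x̄ + t* · s/√n = 56.8 + 1.653 · 14.7/√180 = 58.61

We are 95% confident that μ ≤ 58.61.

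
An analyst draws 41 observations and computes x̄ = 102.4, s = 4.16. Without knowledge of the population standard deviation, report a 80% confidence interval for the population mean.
(101.55, 103.25)

t-interval (σ unknown):
df = n - 1 = 40
t* = 1.303 for 80% confidence

Margin of error = t* · s/√n = 1.303 · 4.16/√41 = 0.85

CI: (101.55, 103.25)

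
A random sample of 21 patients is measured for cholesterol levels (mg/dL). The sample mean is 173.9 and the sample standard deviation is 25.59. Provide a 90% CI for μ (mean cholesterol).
(164.27, 183.53)

t-interval (σ unknown):
df = n - 1 = 20
t* = 1.725 for 90% confidence

Margin of error = t* · s/√n = 1.725 · 25.59/√21 = 9.63

CI: (164.27, 183.53)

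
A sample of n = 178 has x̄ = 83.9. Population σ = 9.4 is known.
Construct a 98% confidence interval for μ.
(82.26, 85.54)

z-interval (σ known):
z* = 2.326 for 98% confidence

Margin of error = z* · σ/√n = 2.326 · 9.4/√178 = 1.64

CI: (83.9 - 1.64, 83.9 + 1.64) = (82.26, 85.54)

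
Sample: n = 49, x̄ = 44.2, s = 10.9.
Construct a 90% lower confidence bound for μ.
μ ≥ 42.18

Lower bound (one-sided):
t* = 1.299 (one-sided for 90%)
Lower bound = x̄ - t* · s/√n = 44.2 - 1.299 · 10.9/√49 = 42.18

We are 90% confident that μ ≥ 42.18.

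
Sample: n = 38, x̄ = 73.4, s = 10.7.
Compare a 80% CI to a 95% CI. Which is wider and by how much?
95% CI is wider by 2.50

df = 37
80% CI: t* = 1.305, (71.13, 75.67), width = 2 · t* · s/√n = 4.53
95% CI: t* = 2.026, (69.88, 76.92), width = 2 · t* · s/√n = 7.03

The 95% CI is wider by 7.03 - 4.53 = 2.50.
Higher confidence requires a wider interval.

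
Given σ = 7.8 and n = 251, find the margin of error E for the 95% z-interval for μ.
Margin of error = 0.96

Margin of error = z* · σ/√n
= 1.960 · 7.8/√251
= 1.960 · 7.8/15.8430
= 0.96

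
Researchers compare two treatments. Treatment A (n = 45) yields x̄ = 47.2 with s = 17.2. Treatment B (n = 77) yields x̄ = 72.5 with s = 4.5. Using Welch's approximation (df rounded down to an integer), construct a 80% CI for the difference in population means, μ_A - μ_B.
(-28.70, -21.90)

Difference: x̄₁ - x̄₂ = -25.30
SE = √(s₁²/n₁ + s₂²/n₂) = √(17.2²/45 + 4.5²/77) = 2.6148
df = 47.55 → 47 (Welch–Satterthwaite, rounded down)
t* = 1.300

CI: -25.30 ± 1.300 · 2.6148 = -25.30 ± 3.40 = (-28.70, -21.90)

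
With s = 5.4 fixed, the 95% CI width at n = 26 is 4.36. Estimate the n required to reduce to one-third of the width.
n ≈ 234

CI width ∝ 1/√n
To reduce width by factor 3, need √n to grow by 3 → need 3² = 9 times as many samples.

Current: n = 26, width = 4.36
New: n = 234, width ≈ 1.39

Width reduced by factor of 4.36/1.39 = 3.14.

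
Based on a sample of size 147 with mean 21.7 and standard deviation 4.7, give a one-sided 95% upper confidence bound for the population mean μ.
μ ≤ 22.34

Upper bound (one-sided):
t* = 1.655 (one-sided for 95%)
Upper bound = x̄ + t* · s/√n = 21.7 + 1.655 · 4.7/√147 = 22.34

We are 95% confident that μ ≤ 22.34.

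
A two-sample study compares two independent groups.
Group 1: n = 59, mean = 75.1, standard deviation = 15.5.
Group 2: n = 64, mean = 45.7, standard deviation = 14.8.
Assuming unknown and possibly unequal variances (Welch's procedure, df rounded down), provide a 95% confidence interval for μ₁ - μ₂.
(23.98, 34.82)

Difference: x̄₁ - x̄₂ = 29.40
SE = √(s₁²/n₁ + s₂²/n₂) = √(15.5²/59 + 14.8²/64) = 2.7376
df = 119.05 → 119 (Welch–Satterthwaite, rounded down)
t* = 1.980

CI: 29.40 ± 1.980 · 2.7376 = 29.40 ± 5.42 = (23.98, 34.82)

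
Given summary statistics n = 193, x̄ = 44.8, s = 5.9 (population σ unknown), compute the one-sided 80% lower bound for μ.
μ ≥ 44.44

Lower bound (one-sided):
t* = 0.843 (one-sided for 80%)
Lower bound = x̄ - t* · s/√n = 44.8 - 0.843 · 5.9/√193 = 44.44

We are 80% confident that μ ≥ 44.44.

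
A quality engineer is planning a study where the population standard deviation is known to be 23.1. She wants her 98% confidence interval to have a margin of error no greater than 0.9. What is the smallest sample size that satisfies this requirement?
n ≥ 3565

For margin E ≤ 0.9:
n ≥ (z* · σ / E)²
n ≥ (2.326 · 23.1 / 0.9)²
n ≥ 3564.17

Minimum n = 3565 (rounding up)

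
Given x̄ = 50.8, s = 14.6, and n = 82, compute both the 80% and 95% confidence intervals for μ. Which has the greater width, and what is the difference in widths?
95% CI is wider by 2.25

df = 81
80% CI: t* = 1.292, (48.72, 52.88), width = 2 · t* · s/√n = 4.17
95% CI: t* = 1.990, (47.59, 54.01), width = 2 · t* · s/√n = 6.42

The 95% CI is wider by 6.42 - 4.17 = 2.25.
Higher confidence requires a wider interval.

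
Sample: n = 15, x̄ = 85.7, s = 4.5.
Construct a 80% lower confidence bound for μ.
μ ≥ 84.69

Lower bound (one-sided):
t* = 0.868 (one-sided for 80%)
Lower bound = x̄ - t* · s/√n = 85.7 - 0.868 · 4.5/√15 = 84.69

We are 80% confident that μ ≥ 84.69.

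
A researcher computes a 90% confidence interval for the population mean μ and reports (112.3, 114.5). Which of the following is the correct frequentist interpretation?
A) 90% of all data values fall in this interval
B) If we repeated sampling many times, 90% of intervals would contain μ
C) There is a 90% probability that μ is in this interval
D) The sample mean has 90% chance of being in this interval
B

A) Wrong — a CI is about the parameter μ, not individual data values.
B) Correct — this is the frequentist long-run coverage interpretation.
C) Wrong — μ is fixed; the randomness lives in the interval, not in μ.
D) Wrong — x̄ is observed and sits in the interval by construction.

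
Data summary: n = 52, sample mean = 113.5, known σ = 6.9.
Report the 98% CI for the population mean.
(111.27, 115.73)

z-interval (σ known):
z* = 2.326 for 98% confidence

Margin of error = z* · σ/√n = 2.326 · 6.9/√52 = 2.23

CI: (113.5 - 2.23, 113.5 + 2.23) = (111.27, 115.73)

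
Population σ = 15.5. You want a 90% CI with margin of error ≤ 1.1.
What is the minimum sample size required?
n ≥ 538

For margin E ≤ 1.1:
n ≥ (z* · σ / E)²
n ≥ (1.645 · 15.5 / 1.1)²
n ≥ 537.29

Minimum n = 538 (rounding up)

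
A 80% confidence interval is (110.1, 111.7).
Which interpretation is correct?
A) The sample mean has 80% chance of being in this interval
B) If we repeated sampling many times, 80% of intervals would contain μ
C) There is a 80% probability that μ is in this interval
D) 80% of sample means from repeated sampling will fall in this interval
B

A) Wrong — x̄ is observed and sits in the interval by construction.
B) Correct — this is the frequentist long-run coverage interpretation.
C) Wrong — μ is fixed; the randomness lives in the interval, not in μ.
D) Wrong — coverage applies to intervals containing μ, not to future x̄ values.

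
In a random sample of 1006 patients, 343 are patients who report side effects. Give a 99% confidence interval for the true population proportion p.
(0.302, 0.379)

Proportion CI:
p̂ = 343/1006 = 0.34095
SE = √(p̂(1-p̂)/n) = √(0.34095 · 0.65905 / 1006) = 0.01495

z* = 2.576
Margin = z* · SE = 2.576 · 0.01495 = 0.0385

CI: 0.34095 ± 0.0385 = (0.302, 0.379)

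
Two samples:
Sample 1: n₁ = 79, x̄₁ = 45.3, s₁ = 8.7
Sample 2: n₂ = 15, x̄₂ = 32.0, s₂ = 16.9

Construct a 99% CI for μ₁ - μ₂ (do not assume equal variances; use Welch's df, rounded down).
(0.12, 26.48)

Difference: x̄₁ - x̄₂ = 13.30
SE = √(s₁²/n₁ + s₂²/n₂) = √(8.7²/79 + 16.9²/15) = 4.4720
df = 15.44 → 15 (Welch–Satterthwaite, rounded down)
t* = 2.947

CI: 13.30 ± 2.947 · 4.4720 = 13.30 ± 13.18 = (0.12, 26.48)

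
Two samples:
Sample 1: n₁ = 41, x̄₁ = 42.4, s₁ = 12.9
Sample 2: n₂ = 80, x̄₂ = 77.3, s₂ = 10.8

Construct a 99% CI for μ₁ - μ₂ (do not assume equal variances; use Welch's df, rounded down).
(-41.12, -28.68)

Difference: x̄₁ - x̄₂ = -34.90
SE = √(s₁²/n₁ + s₂²/n₂) = √(12.9²/41 + 10.8²/80) = 2.3488
df = 69.37 → 69 (Welch–Satterthwaite, rounded down)
t* = 2.649

CI: -34.90 ± 2.649 · 2.3488 = -34.90 ± 6.22 = (-41.12, -28.68)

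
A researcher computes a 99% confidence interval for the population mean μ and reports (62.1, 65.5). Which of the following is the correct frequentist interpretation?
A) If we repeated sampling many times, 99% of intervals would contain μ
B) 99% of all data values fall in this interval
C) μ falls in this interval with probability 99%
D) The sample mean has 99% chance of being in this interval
A

A) Correct — this is the frequentist long-run coverage interpretation.
B) Wrong — a CI is about the parameter μ, not individual data values.
C) Wrong — μ is fixed; the randomness lives in the interval, not in μ.
D) Wrong — x̄ is observed and sits in the interval by construction.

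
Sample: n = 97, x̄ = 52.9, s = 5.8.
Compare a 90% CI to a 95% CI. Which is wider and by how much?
95% CI is wider by 0.38

df = 96
90% CI: t* = 1.661, (51.92, 53.88), width = 2 · t* · s/√n = 1.96
95% CI: t* = 1.985, (51.73, 54.07), width = 2 · t* · s/√n = 2.34

The 95% CI is wider by 2.34 - 1.96 = 0.38.
Higher confidence requires a wider interval.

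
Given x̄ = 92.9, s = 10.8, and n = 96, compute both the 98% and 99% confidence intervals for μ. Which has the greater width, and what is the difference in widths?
99% CI is wider by 0.58

df = 95
98% CI: t* = 2.366, (90.29, 95.51), width = 2 · t* · s/√n = 5.22
99% CI: t* = 2.629, (90.00, 95.80), width = 2 · t* · s/√n = 5.80

The 99% CI is wider by 5.80 - 5.22 = 0.58.
Higher confidence requires a wider interval.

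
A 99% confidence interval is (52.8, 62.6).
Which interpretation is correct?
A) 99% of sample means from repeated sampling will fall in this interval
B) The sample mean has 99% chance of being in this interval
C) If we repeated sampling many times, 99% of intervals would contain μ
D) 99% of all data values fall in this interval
C

A) Wrong — coverage applies to intervals containing μ, not to future x̄ values.
B) Wrong — x̄ is observed and sits in the interval by construction.
C) Correct — this is the frequentist long-run coverage interpretation.
D) Wrong — a CI is about the parameter μ, not individual data values.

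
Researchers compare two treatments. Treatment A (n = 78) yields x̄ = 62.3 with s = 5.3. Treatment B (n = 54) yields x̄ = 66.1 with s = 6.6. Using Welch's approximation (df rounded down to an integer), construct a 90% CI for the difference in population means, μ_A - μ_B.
(-5.59, -2.01)

Difference: x̄₁ - x̄₂ = -3.80
SE = √(s₁²/n₁ + s₂²/n₂) = √(5.3²/78 + 6.6²/54) = 1.0802
df = 97.51 → 97 (Welch–Satterthwaite, rounded down)
t* = 1.661

CI: -3.80 ± 1.661 · 1.0802 = -3.80 ± 1.79 = (-5.59, -2.01)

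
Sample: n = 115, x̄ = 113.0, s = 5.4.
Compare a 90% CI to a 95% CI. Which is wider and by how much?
95% CI is wider by 0.33

df = 114
90% CI: t* = 1.658, (112.17, 113.83), width = 2 · t* · s/√n = 1.67
95% CI: t* = 1.981, (112.00, 114.00), width = 2 · t* · s/√n = 2.00

The 95% CI is wider by 2.00 - 1.67 = 0.33.
Higher confidence requires a wider interval.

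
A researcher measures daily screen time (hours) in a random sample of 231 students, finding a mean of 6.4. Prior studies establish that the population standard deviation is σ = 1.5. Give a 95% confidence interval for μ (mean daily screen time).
(6.21, 6.59)

z-interval (σ known):
z* = 1.960 for 95% confidence

Margin of error = z* · σ/√n = 1.960 · 1.5/√231 = 0.19

CI: (6.4 - 0.19, 6.4 + 0.19) = (6.21, 6.59)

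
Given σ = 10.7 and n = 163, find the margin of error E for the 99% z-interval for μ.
Margin of error = 2.16

Margin of error = z* · σ/√n
= 2.576 · 10.7/√163
= 2.576 · 10.7/12.7671
= 2.16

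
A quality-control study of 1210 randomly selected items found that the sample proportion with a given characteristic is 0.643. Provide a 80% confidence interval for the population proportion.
(0.625, 0.661)

Proportion CI:
SE = √(p̂(1-p̂)/n) = √(0.643 · 0.357 / 1210) = 0.01377

z* = 1.282
Margin = z* · SE = 1.282 · 0.01377 = 0.0177

CI: 0.643 ± 0.0177 = (0.625, 0.661)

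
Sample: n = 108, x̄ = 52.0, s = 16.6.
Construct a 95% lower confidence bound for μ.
μ ≥ 49.35

Lower bound (one-sided):
t* = 1.659 (one-sided for 95%)
Lower bound = x̄ - t* · s/√n = 52.0 - 1.659 · 16.6/√108 = 49.35

We are 95% confident that μ ≥ 49.35.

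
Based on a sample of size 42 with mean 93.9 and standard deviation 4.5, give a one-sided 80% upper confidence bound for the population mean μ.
μ ≤ 94.49

Upper bound (one-sided):
t* = 0.850 (one-sided for 80%)
Upper bound = x̄ + t* · s/√n = 93.9 + 0.850 · 4.5/√42 = 94.49

We are 80% confident that μ ≤ 94.49.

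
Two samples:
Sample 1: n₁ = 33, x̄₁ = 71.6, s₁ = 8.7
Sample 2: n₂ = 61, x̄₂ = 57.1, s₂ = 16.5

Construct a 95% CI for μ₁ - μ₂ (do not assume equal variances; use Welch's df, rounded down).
(9.34, 19.66)

Difference: x̄₁ - x̄₂ = 14.50
SE = √(s₁²/n₁ + s₂²/n₂) = √(8.7²/33 + 16.5²/61) = 2.5994
df = 91.97 → 91 (Welch–Satterthwaite, rounded down)
t* = 1.986

CI: 14.50 ± 1.986 · 2.5994 = 14.50 ± 5.16 = (9.34, 19.66)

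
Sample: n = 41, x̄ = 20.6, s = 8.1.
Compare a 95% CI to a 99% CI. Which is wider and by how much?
99% CI is wider by 1.73

df = 40
95% CI: t* = 2.021, (18.04, 23.16), width = 2 · t* · s/√n = 5.11
99% CI: t* = 2.704, (17.18, 24.02), width = 2 · t* · s/√n = 6.84

The 99% CI is wider by 6.84 - 5.11 = 1.73.
Higher confidence requires a wider interval.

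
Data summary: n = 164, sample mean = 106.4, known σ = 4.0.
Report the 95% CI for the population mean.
(105.79, 107.01)

z-interval (σ known):
z* = 1.960 for 95% confidence

Margin of error = z* · σ/√n = 1.960 · 4.0/√164 = 0.61

CI: (106.4 - 0.61, 106.4 + 0.61) = (105.79, 107.01)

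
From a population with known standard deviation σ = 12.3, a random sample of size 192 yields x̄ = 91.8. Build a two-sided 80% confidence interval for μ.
(90.66, 92.94)

z-interval (σ known):
z* = 1.282 for 80% confidence

Margin of error = z* · σ/√n = 1.282 · 12.3/√192 = 1.14

CI: (91.8 - 1.14, 91.8 + 1.14) = (90.66, 92.94)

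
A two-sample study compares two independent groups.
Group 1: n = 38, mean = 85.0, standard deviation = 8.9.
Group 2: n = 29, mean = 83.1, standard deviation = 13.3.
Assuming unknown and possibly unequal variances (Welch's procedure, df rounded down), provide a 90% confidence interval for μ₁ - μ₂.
(-2.90, 6.70)

Difference: x̄₁ - x̄₂ = 1.90
SE = √(s₁²/n₁ + s₂²/n₂) = √(8.9²/38 + 13.3²/29) = 2.8608
df = 46.31 → 46 (Welch–Satterthwaite, rounded down)
t* = 1.679

CI: 1.90 ± 1.679 · 2.8608 = 1.90 ± 4.80 = (-2.90, 6.70)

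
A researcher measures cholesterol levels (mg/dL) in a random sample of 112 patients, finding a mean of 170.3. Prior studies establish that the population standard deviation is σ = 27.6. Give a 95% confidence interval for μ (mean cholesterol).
(165.19, 175.41)

z-interval (σ known):
z* = 1.960 for 95% confidence

Margin of error = z* · σ/√n = 1.960 · 27.6/√112 = 5.11

CI: (170.3 - 5.11, 170.3 + 5.11) = (165.19, 175.41)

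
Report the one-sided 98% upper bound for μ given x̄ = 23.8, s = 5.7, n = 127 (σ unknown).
μ ≤ 24.85

Upper bound (one-sided):
t* = 2.075 (one-sided for 98%)
Upper bound = x̄ + t* · s/√n = 23.8 + 2.075 · 5.7/√127 = 24.85

We are 98% confident that μ ≤ 24.85.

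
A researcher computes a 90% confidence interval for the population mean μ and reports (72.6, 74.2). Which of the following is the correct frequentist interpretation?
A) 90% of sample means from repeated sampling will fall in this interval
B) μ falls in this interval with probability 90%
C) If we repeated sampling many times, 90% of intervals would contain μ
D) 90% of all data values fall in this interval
C

A) Wrong — coverage applies to intervals containing μ, not to future x̄ values.
B) Wrong — μ is fixed; the randomness lives in the interval, not in μ.
C) Correct — this is the frequentist long-run coverage interpretation.
D) Wrong — a CI is about the parameter μ, not individual data values.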